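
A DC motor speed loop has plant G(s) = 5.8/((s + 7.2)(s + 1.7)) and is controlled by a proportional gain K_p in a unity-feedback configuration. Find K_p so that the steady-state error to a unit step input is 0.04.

For a type-0 loop with proportional control, e_ss = 1/(1 + K_p·G(0)).
G(0) = 0.4739. Require 1/(1 + K_p·0.4739) = 0.04, so 1 + 0.4739·K_p = 25.
K_p = (25 − 1)/0.4739 = 50.6.

K_p = 50.6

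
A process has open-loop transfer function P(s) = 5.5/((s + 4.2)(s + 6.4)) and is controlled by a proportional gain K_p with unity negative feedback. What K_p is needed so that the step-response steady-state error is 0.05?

The loop is type 0, so e_ss(step) = 1/(1 + K_pos) with K_pos = K_p·P(0).
P(0) = 0.2046. Require 1/(1 + K_p·0.2046) = 0.05, so 1 + 0.2046·K_p = 20.
K_p = (20 − 1)/0.2046 = 92.9.

K_p = 92.9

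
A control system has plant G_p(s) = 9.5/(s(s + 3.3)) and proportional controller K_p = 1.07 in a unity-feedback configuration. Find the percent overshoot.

From 1 + K_pG_p(s) = 0: s² + 3.3s + 10.17 = 0 ⇒ ω_n = 3.188, ζ = 0.5175.
%OS = 100·exp(−πζ/√(1−ζ²)) = 100·exp(−π·0.5175/√0.7322) = 15%.

15%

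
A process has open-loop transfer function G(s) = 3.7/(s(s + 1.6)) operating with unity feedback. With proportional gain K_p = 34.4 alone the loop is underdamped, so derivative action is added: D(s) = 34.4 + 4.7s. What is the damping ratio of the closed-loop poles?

ζ = 0.842

Forward path: (34.4 + 4.7s)·3.7/(s(s+1.6)). The closed-loop characteristic equation is s² + (1.6 + 3.7·4.7)s + 3.7·34.4 = 0.
That is s² + 18.99s + 127.3 = 0, so ω_n = 11.28 rad/s and ζ = 18.99/(2·11.28) = 0.8416.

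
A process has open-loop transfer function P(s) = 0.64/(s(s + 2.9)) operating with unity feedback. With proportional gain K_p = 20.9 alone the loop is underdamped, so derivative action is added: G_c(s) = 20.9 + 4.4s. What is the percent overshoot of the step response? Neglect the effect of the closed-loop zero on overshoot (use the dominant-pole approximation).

Forward path: (20.9 + 4.4s)·0.64/(s(s+2.9)). The closed-loop characteristic equation is s² + (2.9 + 0.64·4.4)s + 0.64·20.9 = 0.
That is s² + 5.716s + 13.38 = 0, so ω_n = 3.657 rad/s and ζ = 5.716/(2·3.657) = 0.7814.
%OS = 100·exp(−πζ/√(1−ζ²)) = 1.96%.

1.96%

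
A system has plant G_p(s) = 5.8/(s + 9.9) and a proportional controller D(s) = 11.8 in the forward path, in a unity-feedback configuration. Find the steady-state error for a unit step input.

0.126

The loop is type 0. Static position error constant K_pos = D(0)·G_p(0) = 11.8·0.5859 = 6.913.
Steady-state error to a unit step: e_ss = 1/(1+K_pos) = 1/7.913 = 0.126.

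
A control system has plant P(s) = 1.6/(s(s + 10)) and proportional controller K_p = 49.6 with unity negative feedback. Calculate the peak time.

T_p = 0.426 s

The closed-loop denominator s² + 10s + 79.36 gives ω_n = √79.36 = 8.908 and ζ = 10/(2ω_n) = 0.5613.
Damped frequency ω_d = ω_n√(1−ζ²) = 7.373 rad/s, so peak time T_p = π/ω_d = 0.426 s.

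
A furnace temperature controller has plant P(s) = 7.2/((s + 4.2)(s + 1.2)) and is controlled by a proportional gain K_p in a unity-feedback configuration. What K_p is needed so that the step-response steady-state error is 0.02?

K_p = 34.3

Steady-state error for a unit step on this type-0 loop is 1/(1 + K_p·P(0)).
P(0) = 1.429. Require 1/(1 + K_p·1.429) = 0.02, so 1 + 1.429·K_p = 50.
K_p = (50 − 1)/1.429 = 34.3.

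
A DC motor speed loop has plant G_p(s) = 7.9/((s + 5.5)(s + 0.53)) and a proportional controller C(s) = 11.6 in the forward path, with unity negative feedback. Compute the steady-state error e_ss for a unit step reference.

0.0308

The loop is type 0. Static position error constant K_pos = C(0)·G_p(0) = 11.6·2.71 = 31.44.
Steady-state error to a unit step: e_ss = 1/(1+K_pos) = 1/32.44 = 0.0308.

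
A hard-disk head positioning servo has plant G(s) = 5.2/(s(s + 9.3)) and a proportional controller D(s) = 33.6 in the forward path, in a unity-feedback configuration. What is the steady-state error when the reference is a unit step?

0

The open loop D(s)G(s) has a pole at the origin (type 1), so the static position error constant is infinite and e_ss = 1/(1+∞) = 0.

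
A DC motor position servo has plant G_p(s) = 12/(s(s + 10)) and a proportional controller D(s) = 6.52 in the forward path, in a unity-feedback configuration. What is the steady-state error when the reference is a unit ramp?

0.128

The loop has one pole at the origin (type 1). Velocity error constant K_v = lim_{s→0} s·D(s)G_p(s) = 6.52·12/10 = 7.824.
Steady-state error to a unit ramp: e_ss = 1/K_v = 0.128.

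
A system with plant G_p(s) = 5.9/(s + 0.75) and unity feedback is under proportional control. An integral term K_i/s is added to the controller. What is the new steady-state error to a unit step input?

The integrator makes K_pos = lim_{s→0} C(s)G(s) infinite, so e_ss = 1/(1+K_pos) = 0.

0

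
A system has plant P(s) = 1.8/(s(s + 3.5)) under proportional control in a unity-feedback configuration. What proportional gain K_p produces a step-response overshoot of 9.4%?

K_p = 4.7

From %OS = 100·exp(−πζ/√(1−ζ²)) = 9.4%, ζ = −ln(0.094)/√(π²+ln²(0.094)) = 0.6013.
Characteristic equation s² + 3.5s + 1.8K_p = 0 gives ζ = 3.5/(2√(1.8K_p)).
Setting ζ = 0.6013: √(1.8K_p) = 3.5/(2·0.6013) = 2.91, so K_p = 8.469/1.8 = 4.7.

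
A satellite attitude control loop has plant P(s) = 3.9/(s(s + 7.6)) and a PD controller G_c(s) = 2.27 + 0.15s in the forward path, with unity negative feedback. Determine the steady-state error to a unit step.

0

The open loop G_c(s)P(s) has a pole at the origin (type 1), so the static position error constant is infinite and e_ss = 1/(1+∞) = 0.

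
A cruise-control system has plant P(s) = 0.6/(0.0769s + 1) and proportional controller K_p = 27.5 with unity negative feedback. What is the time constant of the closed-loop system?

τ = 0.00439 s

Closed loop: T(s) = K_p·P/(1+K_p·P) = 16.5/(0.0769s + 1 + 16.5), with pole at s = −(1 + 16.5)/0.0769 = −227.6.
Closed-loop time constant τ = 1/227.6 = 0.00439 s.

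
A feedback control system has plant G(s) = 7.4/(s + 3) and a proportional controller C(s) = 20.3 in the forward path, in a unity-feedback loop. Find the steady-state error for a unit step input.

The loop is type 0. Static position error constant K_pos = C(0)·G(0) = 20.3·2.467 = 50.07.
Steady-state error to a unit step: e_ss = 1/(1+K_pos) = 1/51.07 = 0.0196.

0.0196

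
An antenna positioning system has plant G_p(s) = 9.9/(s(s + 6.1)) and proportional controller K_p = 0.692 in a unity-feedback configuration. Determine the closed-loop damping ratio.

With unity feedback the closed-loop characteristic equation is s² + 6.1s + 0.692·9.9 = s² + 6.1s + 6.851 = 0.
So ω_n² = 6.851 ⇒ ω_n = 2.617 rad/s, and ζ = 6.1/(2ω_n) = 1.17.

ζ = 1.17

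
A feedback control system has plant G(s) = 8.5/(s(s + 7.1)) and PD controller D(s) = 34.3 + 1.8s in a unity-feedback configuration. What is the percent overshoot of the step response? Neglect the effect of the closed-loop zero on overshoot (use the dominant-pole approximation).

Forward path: (34.3 + 1.8s)·8.5/(s(s+7.1)). The closed-loop characteristic equation is s² + (7.1 + 8.5·1.8)s + 8.5·34.3 = 0.
That is s² + 22.4s + 291.5 = 0, so ω_n = 17.07 rad/s and ζ = 22.4/(2·17.07) = 0.6559.
%OS = 100·exp(−πζ/√(1−ζ²)) = 6.52%.

6.52%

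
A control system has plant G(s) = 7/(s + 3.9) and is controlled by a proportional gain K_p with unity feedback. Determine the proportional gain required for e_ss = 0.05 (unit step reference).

K_p = 10.6

The loop is type 0, so e_ss(step) = 1/(1 + K_pos) with K_pos = K_p·G(0).
G(0) = 1.795. Require 1/(1 + K_p·1.795) = 0.05, so 1 + 1.795·K_p = 20.
K_p = (20 − 1)/1.795 = 10.6.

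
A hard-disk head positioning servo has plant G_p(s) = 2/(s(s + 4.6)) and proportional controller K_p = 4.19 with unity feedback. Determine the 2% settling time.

T_s ≈ 1.74 s

From 1 + K_pG_p(s) = 0: s² + 4.6s + 8.38 = 0 ⇒ ω_n = 2.895, ζ = 0.7945.
2% settling time T_s ≈ 4/(ζω_n) = 4/2.3 = 1.74 s.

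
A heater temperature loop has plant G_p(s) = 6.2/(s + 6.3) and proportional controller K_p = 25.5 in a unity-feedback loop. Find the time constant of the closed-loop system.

Closed-loop transfer function: T(s) = K_p·G_p(s)/(1 + K_p·G_p(s)) = 158.1/(s + 6.3 + 158.1) = 158.1/(s + 164.4).
Time constant τ = 1/164.4 = 0.00608 s.

τ = 0.00608 s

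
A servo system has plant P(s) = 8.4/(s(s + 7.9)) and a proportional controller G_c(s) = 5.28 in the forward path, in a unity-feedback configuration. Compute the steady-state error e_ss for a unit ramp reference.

0.178

The loop has one pole at the origin (type 1). Velocity error constant K_v = lim_{s→0} s·G_c(s)P(s) = 5.28·8.4/7.9 = 5.614.
Steady-state error to a unit ramp: e_ss = 1/K_v = 0.178.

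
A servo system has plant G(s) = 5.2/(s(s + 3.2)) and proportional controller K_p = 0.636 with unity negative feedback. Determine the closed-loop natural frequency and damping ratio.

ω_n = 1.82 rad/s, ζ = 0.88

1 + K_p·G(s) = 0 gives s² + 3.2s + 3.307 = 0.
So ω_n² = 3.307 ⇒ ω_n = 1.819 rad/s, and ζ = 3.2/(2ω_n) = 0.88.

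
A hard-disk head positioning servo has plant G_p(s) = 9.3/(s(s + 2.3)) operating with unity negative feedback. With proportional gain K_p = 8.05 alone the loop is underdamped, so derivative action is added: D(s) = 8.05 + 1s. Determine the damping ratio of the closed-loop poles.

ζ = 0.67

Forward path: (8.05 + 1s)·9.3/(s(s+2.3)). The closed-loop characteristic equation is s² + (2.3 + 9.3·1)s + 9.3·8.05 = 0.
That is s² + 11.6s + 74.87 = 0, so ω_n = 8.652 rad/s and ζ = 11.6/(2·8.652) = 0.6703.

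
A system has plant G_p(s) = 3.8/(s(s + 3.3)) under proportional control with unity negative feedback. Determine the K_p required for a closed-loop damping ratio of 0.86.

K_p = 0.969

Closed-loop characteristic equation: s² + 3.3s + K_p·3.8 = 0.
So ω_n = √(3.8K_p) and 2ζω_n = 3.3, giving ζ = 3.3/(2√(3.8K_p)).
Setting ζ = 0.86: √(3.8K_p) = 3.3/(2·0.86) = 1.919, so K_p = 3.681/3.8 = 0.969.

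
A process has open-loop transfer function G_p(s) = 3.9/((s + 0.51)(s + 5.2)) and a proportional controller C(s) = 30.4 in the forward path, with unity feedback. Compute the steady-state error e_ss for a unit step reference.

0.0219

The loop is type 0. Static position error constant K_pos = C(0)·G_p(0) = 30.4·1.471 = 44.71.
Steady-state error to a unit step: e_ss = 1/(1+K_pos) = 1/45.71 = 0.0219.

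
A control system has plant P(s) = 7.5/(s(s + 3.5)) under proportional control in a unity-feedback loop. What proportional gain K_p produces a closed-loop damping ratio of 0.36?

Closed-loop characteristic equation: s² + 3.5s + K_p·7.5 = 0.
So ω_n = √(7.5K_p) and 2ζω_n = 3.5, giving ζ = 3.5/(2√(7.5K_p)).
Setting ζ = 0.36: √(7.5K_p) = 3.5/(2·0.36) = 4.861, so K_p = 23.63/7.5 = 3.15.

K_p = 3.15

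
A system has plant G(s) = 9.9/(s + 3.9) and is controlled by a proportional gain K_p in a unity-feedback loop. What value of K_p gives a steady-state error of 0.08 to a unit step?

The loop is type 0, so e_ss(step) = 1/(1 + K_pos) with K_pos = K_p·G(0).
G(0) = 2.538. Require 1/(1 + K_p·2.538) = 0.08, so 1 + 2.538·K_p = 12.5.
K_p = (12.5 − 1)/2.538 = 4.53.

K_p = 4.53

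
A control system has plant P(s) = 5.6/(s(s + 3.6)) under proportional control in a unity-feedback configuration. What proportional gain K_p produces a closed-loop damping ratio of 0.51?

K_p = 2.22

Closed-loop characteristic equation: s² + 3.6s + K_p·5.6 = 0.
So ω_n = √(5.6K_p) and 2ζω_n = 3.6, giving ζ = 3.6/(2√(5.6K_p)).
Setting ζ = 0.51: √(5.6K_p) = 3.6/(2·0.51) = 3.529, so K_p = 12.46/5.6 = 2.22.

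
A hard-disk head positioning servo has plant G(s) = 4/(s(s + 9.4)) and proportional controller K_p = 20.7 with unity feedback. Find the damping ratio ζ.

ζ = 0.517

The closed-loop denominator is s(s+9.4) + 20.7·4 = s² + 9.4s + 82.8.
So ω_n² = 82.8 ⇒ ω_n = 9.099 rad/s, and ζ = 9.4/(2ω_n) = 0.517.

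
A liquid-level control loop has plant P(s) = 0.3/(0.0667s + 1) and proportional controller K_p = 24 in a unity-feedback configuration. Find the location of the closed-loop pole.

Closed loop: T(s) = K_p·P/(1+K_p·P) = 7.2/(0.0667s + 1 + 7.2), with pole at s = −(1 + 7.2)/0.0667 = −122.9.

s = -122.9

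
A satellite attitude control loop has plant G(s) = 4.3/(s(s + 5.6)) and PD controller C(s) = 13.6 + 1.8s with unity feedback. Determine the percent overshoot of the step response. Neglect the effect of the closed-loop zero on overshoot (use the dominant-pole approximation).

Forward path: (13.6 + 1.8s)·4.3/(s(s+5.6)). The closed-loop characteristic equation is s² + (5.6 + 4.3·1.8)s + 4.3·13.6 = 0.
That is s² + 13.34s + 58.48 = 0, so ω_n = 7.647 rad/s and ζ = 13.34/(2·7.647) = 0.8722.
%OS = 100·exp(−πζ/√(1−ζ²)) = 0.369%.

0.369%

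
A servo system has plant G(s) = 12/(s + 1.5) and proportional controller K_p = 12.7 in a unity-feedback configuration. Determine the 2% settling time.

T_s ≈ 0.026 s

Closed-loop transfer function: T(s) = K_p·G(s)/(1 + K_p·G(s)) = 152.4/(s + 1.5 + 152.4) = 152.4/(s + 153.9).
Time constant τ = 1/153.9 = 0.006498 s, so the 2% settling time is about 4τ = 0.026 s.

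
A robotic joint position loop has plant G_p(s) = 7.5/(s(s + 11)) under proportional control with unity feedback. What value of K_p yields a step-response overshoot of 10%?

From %OS = 100·exp(−πζ/√(1−ζ²)) = 10%, ζ = −ln(0.1)/√(π²+ln²(0.1)) = 0.5912.
Characteristic equation s² + 11s + 7.5K_p = 0 gives ζ = 11/(2√(7.5K_p)).
Setting ζ = 0.5912: √(7.5K_p) = 11/(2·0.5912) = 9.304, so K_p = 86.56/7.5 = 11.5.

K_p = 11.5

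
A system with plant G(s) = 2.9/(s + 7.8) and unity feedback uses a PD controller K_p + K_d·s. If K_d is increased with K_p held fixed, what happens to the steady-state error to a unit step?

K_d affects only the transient (the s-coefficient); the DC loop gain, and hence e_ss, depends only on K_p.

unchanged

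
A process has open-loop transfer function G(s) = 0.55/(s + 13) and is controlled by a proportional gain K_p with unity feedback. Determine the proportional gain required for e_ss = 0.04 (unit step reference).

For a type-0 loop with proportional control, e_ss = 1/(1 + K_p·G(0)).
G(0) = 0.04231. Require 1/(1 + K_p·0.04231) = 0.04, so 1 + 0.04231·K_p = 25.
K_p = (25 − 1)/0.04231 = 567.

K_p = 567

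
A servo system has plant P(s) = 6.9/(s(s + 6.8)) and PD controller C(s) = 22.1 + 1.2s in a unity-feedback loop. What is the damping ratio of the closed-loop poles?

Forward path: (22.1 + 1.2s)·6.9/(s(s+6.8)). The closed-loop characteristic equation is s² + (6.8 + 6.9·1.2)s + 6.9·22.1 = 0.
That is s² + 15.08s + 152.5 = 0, so ω_n = 12.35 rad/s and ζ = 15.08/(2·12.35) = 0.6106.

ζ = 0.611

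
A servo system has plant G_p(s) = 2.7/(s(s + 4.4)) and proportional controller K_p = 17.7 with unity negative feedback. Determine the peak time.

Closed-loop characteristic equation: s² + 4.4s + 47.79 = 0, so ω_n = 6.913 rad/s and ζ = 4.4/(2·6.913) = 0.3182.
Damped frequency ω_d = ω_n√(1−ζ²) = 6.554 rad/s, so peak time T_p = π/ω_d = 0.479 s.

T_p = 0.479 s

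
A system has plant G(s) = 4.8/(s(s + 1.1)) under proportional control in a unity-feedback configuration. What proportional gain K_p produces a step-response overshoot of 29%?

K_p = 0.469

From %OS = 100·exp(−πζ/√(1−ζ²)) = 29%, ζ = −ln(0.29)/√(π²+ln²(0.29)) = 0.3666.
Characteristic equation s² + 1.1s + 4.8K_p = 0 gives ζ = 1.1/(2√(4.8K_p)).
Setting ζ = 0.3666: √(4.8K_p) = 1.1/(2·0.3666) = 1.5, so K_p = 2.251/4.8 = 0.469.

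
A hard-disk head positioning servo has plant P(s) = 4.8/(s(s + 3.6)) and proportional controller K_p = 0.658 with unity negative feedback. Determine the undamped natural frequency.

The closed-loop denominator is s(s+3.6) + 0.658·4.8 = s² + 3.6s + 3.158.
So ω_n² = 3.158 ⇒ ω_n = 1.777 rad/s, and ζ = 3.6/(2ω_n) = 1.01.

ω_n = 1.78 rad/s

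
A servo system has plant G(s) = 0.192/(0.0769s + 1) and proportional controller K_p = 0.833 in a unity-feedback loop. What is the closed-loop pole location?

s = -15.08

Closed loop: T(s) = K_p·G/(1+K_p·G) = 0.1599/(0.0769s + 1 + 0.1599), with pole at s = −(1 + 0.1599)/0.0769 = −15.08.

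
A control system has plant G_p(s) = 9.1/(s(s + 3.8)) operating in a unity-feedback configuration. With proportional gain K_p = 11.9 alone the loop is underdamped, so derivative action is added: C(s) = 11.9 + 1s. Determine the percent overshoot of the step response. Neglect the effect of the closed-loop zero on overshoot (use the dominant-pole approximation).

8.36%

Forward path: (11.9 + 1s)·9.1/(s(s+3.8)). The closed-loop characteristic equation is s² + (3.8 + 9.1·1)s + 9.1·11.9 = 0.
That is s² + 12.9s + 108.3 = 0, so ω_n = 10.41 rad/s and ζ = 12.9/(2·10.41) = 0.6198.
%OS = 100·exp(−πζ/√(1−ζ²)) = 8.36%.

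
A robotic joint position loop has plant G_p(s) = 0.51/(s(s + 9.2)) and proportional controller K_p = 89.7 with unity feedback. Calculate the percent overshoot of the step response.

Closed-loop characteristic equation: s² + 9.2s + 45.75 = 0, so ω_n = 6.764 rad/s and ζ = 9.2/(2·6.764) = 0.6801.
%OS = 100·exp(−πζ/√(1−ζ²)) = 100·exp(−π·0.6801/√0.5375) = 5.42%.

5.42%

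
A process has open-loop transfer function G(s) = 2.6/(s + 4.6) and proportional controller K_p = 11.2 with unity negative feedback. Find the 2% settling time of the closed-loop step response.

T_s ≈ 0.119 s

Closed-loop transfer function: T(s) = K_p·G(s)/(1 + K_p·G(s)) = 29.12/(s + 4.6 + 29.12) = 29.12/(s + 33.72).
Time constant τ = 1/33.72 = 0.02966 s, so the 2% settling time is about 4τ = 0.119 s.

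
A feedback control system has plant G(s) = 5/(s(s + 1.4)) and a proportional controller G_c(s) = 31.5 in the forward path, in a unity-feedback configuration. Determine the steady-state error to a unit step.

0

The open loop G_c(s)G(s) has a pole at the origin (type 1), so the static position error constant is infinite and e_ss = 1/(1+∞) = 0.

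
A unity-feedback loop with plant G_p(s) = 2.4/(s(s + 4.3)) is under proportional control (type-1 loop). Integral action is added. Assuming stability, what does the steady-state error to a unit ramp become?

The integrator raises the loop to type 2, so K_v → ∞ and e_ss to a ramp is zero.

0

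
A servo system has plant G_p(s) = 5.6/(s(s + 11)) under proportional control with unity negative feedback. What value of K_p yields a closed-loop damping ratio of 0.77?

K_p = 9.11

Closed-loop characteristic equation: s² + 11s + K_p·5.6 = 0.
So ω_n = √(5.6K_p) and 2ζω_n = 11, giving ζ = 11/(2√(5.6K_p)).
Setting ζ = 0.77: √(5.6K_p) = 11/(2·0.77) = 7.143, so K_p = 51.02/5.6 = 9.11.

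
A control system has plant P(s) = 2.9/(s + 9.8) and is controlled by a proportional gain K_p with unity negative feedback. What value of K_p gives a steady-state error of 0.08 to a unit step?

K_p = 38.9

For a type-0 loop with proportional control, e_ss = 1/(1 + K_p·P(0)).
P(0) = 0.2959. Require 1/(1 + K_p·0.2959) = 0.08, so 1 + 0.2959·K_p = 12.5.
K_p = (12.5 − 1)/0.2959 = 38.9.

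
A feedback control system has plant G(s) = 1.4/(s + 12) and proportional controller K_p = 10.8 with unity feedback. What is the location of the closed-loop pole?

Closed-loop transfer function: T(s) = K_p·G(s)/(1 + K_p·G(s)) = 15.12/(s + 12 + 15.12) = 15.12/(s + 27.12).
The closed-loop pole is at s = −27.12.

s = -27.12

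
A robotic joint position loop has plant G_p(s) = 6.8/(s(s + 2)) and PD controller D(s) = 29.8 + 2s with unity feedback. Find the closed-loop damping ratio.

Forward path: (29.8 + 2s)·6.8/(s(s+2)). The closed-loop characteristic equation is s² + (2 + 6.8·2)s + 6.8·29.8 = 0.
That is s² + 15.6s + 202.6 = 0, so ω_n = 14.24 rad/s and ζ = 15.6/(2·14.24) = 0.5479.

ζ = 0.548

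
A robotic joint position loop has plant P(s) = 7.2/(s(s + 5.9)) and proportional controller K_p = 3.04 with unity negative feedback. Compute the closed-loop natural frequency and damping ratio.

With unity feedback the closed-loop characteristic equation is s² + 5.9s + 3.04·7.2 = s² + 5.9s + 21.89 = 0.
So ω_n² = 21.89 ⇒ ω_n = 4.678 rad/s, and ζ = 5.9/(2ω_n) = 0.631.

ω_n = 4.68 rad/s, ζ = 0.631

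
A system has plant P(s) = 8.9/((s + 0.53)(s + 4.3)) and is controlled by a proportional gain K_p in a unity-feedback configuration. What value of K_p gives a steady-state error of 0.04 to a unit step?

For a type-0 loop with proportional control, e_ss = 1/(1 + K_p·P(0)).
P(0) = 3.905. Require 1/(1 + K_p·3.905) = 0.04, so 1 + 3.905·K_p = 25.
K_p = (25 − 1)/3.905 = 6.15.

K_p = 6.15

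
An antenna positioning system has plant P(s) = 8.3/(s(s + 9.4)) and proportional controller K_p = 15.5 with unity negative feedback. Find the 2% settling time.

From 1 + K_pP(s) = 0: s² + 9.4s + 128.7 = 0 ⇒ ω_n = 11.34, ζ = 0.4144.
2% settling time T_s ≈ 4/(ζω_n) = 4/4.7 = 0.851 s.

T_s ≈ 0.851 s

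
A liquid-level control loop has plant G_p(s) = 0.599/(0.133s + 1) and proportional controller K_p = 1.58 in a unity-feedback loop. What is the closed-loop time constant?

τ = 0.0683 s

Closed loop: T(s) = K_p·G_p/(1+K_p·G_p) = 0.9464/(0.133s + 1 + 0.9464), with pole at s = −(1 + 0.9464)/0.133 = −14.63.
Closed-loop time constant τ = 1/14.63 = 0.0683 s.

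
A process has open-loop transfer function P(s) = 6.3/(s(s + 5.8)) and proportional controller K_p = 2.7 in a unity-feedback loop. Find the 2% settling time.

T_s ≈ 1.38 s

Closed-loop characteristic equation: s² + 5.8s + 17.01 = 0, so ω_n = 4.124 rad/s and ζ = 5.8/(2·4.124) = 0.7031.
2% settling time T_s ≈ 4/(ζω_n) = 4/2.9 = 1.38 s.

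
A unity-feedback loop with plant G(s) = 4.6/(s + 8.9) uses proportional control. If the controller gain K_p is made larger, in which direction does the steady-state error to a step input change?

decrease

e_ss = 1/(1 + K_p·G(0)); a larger K_p raises the denominator, so e_ss decreases.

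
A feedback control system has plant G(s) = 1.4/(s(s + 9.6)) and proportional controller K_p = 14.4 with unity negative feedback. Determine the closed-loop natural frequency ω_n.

1 + K_p·G(s) = 0 gives s² + 9.6s + 20.16 = 0.
Matching s² + 2ζω_n s + ω_n²: ω_n = √20.16 = 4.49 rad/s and 2ζω_n = 9.6, so ζ = 9.6/(2·4.49) = 1.07.

ω_n = 4.49 rad/s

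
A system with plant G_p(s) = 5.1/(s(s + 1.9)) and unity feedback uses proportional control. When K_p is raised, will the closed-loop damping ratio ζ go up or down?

decrease

ζ = 1.9/(2√(5.1K_p)); increasing K_p raises the denominator, so ζ falls.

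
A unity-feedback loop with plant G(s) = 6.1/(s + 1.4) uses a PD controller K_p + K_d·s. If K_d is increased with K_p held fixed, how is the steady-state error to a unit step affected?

unchanged

At s = 0 the derivative term contributes nothing: C(0) = K_p regardless of K_d, so K_pos = K_p·G(0) and e_ss are unchanged.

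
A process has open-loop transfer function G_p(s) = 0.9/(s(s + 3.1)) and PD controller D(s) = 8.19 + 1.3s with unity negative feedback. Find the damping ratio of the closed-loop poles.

ζ = 0.786

Forward path: (8.19 + 1.3s)·0.9/(s(s+3.1)). The closed-loop characteristic equation is s² + (3.1 + 0.9·1.3)s + 0.9·8.19 = 0.
That is s² + 4.27s + 7.371 = 0, so ω_n = 2.715 rad/s and ζ = 4.27/(2·2.715) = 0.7864.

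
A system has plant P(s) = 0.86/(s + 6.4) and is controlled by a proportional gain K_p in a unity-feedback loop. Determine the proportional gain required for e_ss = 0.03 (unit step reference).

Steady-state error for a unit step on this type-0 loop is 1/(1 + K_p·P(0)).
P(0) = 0.1344. Require 1/(1 + K_p·0.1344) = 0.03, so 1 + 0.1344·K_p = 33.33.
K_p = (33.33 − 1)/0.1344 = 241.

K_p = 241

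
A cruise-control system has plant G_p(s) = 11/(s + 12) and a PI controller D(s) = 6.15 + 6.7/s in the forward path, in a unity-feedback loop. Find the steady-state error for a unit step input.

The open loop D(s)G_p(s) has a pole at the origin (type 1), so the static position error constant is infinite and e_ss = 1/(1+∞) = 0.

0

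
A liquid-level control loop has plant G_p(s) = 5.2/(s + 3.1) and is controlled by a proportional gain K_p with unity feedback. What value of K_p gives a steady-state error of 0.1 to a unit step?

Steady-state error for a unit step on this type-0 loop is 1/(1 + K_p·G_p(0)).
G_p(0) = 1.677. Require 1/(1 + K_p·1.677) = 0.1, so 1 + 1.677·K_p = 10.
K_p = (10 − 1)/1.677 = 5.37.

K_p = 5.37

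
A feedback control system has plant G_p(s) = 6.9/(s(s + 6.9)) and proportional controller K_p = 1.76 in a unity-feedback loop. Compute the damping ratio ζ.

The closed-loop denominator is s(s+6.9) + 1.76·6.9 = s² + 6.9s + 12.14.
Matching s² + 2ζω_n s + ω_n²: ω_n = √12.14 = 3.485 rad/s and 2ζω_n = 6.9, so ζ = 6.9/(2·3.485) = 0.99.

ζ = 0.99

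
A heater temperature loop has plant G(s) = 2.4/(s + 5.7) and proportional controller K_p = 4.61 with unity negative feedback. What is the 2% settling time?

T_s ≈ 0.239 s

Closed-loop transfer function: T(s) = K_p·G(s)/(1 + K_p·G(s)) = 11.06/(s + 5.7 + 11.06) = 11.06/(s + 16.76).
Time constant τ = 1/16.76 = 0.05965 s, so the 2% settling time is about 4τ = 0.239 s.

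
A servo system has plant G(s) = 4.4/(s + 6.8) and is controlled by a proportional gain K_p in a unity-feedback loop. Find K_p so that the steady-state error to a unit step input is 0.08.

For a type-0 loop with proportional control, e_ss = 1/(1 + K_p·G(0)).
G(0) = 0.6471. Require 1/(1 + K_p·0.6471) = 0.08, so 1 + 0.6471·K_p = 12.5.
K_p = (12.5 − 1)/0.6471 = 17.8.

K_p = 17.8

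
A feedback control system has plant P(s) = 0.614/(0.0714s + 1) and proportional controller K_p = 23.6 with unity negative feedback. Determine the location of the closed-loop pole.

Closed loop: T(s) = K_p·P/(1+K_p·P) = 14.49/(0.0714s + 1 + 14.49), with pole at s = −(1 + 14.49)/0.0714 = −217.

s = -217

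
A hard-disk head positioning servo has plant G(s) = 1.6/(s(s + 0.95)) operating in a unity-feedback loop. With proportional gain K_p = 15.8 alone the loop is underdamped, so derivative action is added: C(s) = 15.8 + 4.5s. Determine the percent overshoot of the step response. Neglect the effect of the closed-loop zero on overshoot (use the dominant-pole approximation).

Forward path: (15.8 + 4.5s)·1.6/(s(s+0.95)). The closed-loop characteristic equation is s² + (0.95 + 1.6·4.5)s + 1.6·15.8 = 0.
That is s² + 8.15s + 25.28 = 0, so ω_n = 5.028 rad/s and ζ = 8.15/(2·5.028) = 0.8105.
%OS = 100·exp(−πζ/√(1−ζ²)) = 1.29%.

1.29%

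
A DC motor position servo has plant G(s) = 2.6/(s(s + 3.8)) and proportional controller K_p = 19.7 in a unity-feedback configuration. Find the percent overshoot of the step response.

Closed-loop characteristic equation: s² + 3.8s + 51.22 = 0, so ω_n = 7.157 rad/s and ζ = 3.8/(2·7.157) = 0.2655.
%OS = 100·exp(−πζ/√(1−ζ²)) = 100·exp(−π·0.2655/√0.9295) = 42.1%.

42.1%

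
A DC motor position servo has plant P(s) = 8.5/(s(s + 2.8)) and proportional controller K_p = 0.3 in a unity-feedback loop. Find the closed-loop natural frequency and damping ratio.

ω_n = 1.6 rad/s, ζ = 0.877

1 + K_p·P(s) = 0 gives s² + 2.8s + 2.55 = 0.
So ω_n² = 2.55 ⇒ ω_n = 1.597 rad/s, and ζ = 2.8/(2ω_n) = 0.877.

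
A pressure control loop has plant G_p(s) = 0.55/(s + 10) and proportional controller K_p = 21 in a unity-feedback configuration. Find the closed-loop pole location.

s = -21.55

Closed-loop transfer function: T(s) = K_p·G_p(s)/(1 + K_p·G_p(s)) = 11.55/(s + 10 + 11.55) = 11.55/(s + 21.55).
The closed-loop pole is at s = −21.55.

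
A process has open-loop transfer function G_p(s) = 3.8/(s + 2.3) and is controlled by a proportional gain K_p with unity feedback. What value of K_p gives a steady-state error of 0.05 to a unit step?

For a type-0 loop with proportional control, e_ss = 1/(1 + K_p·G_p(0)).
G_p(0) = 1.652. Require 1/(1 + K_p·1.652) = 0.05, so 1 + 1.652·K_p = 20.
K_p = (20 − 1)/1.652 = 11.5.

K_p = 11.5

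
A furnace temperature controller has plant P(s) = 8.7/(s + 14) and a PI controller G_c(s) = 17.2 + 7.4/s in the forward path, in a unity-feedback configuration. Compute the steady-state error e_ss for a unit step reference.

The open loop G_c(s)P(s) has a pole at the origin (type 1), so the static position error constant is infinite and e_ss = 1/(1+∞) = 0.

0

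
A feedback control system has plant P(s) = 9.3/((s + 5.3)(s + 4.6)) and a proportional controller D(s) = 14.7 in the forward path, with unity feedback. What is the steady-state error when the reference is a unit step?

The loop is type 0. Static position error constant K_pos = D(0)·P(0) = 14.7·0.3815 = 5.607.
Steady-state error to a unit step: e_ss = 1/(1+K_pos) = 1/6.607 = 0.151.

0.151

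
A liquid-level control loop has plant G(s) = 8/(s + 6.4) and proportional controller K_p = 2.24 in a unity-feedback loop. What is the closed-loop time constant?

Closed-loop transfer function: T(s) = K_p·G(s)/(1 + K_p·G(s)) = 17.92/(s + 6.4 + 17.92) = 17.92/(s + 24.32).
Time constant τ = 1/24.32 = 0.0411 s.

τ = 0.0411 s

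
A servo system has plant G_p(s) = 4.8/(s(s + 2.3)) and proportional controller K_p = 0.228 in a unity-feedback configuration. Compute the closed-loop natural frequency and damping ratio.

ω_n = 1.05 rad/s, ζ = 1.1

With unity feedback the closed-loop characteristic equation is s² + 2.3s + 0.228·4.8 = s² + 2.3s + 1.094 = 0.
So ω_n² = 1.094 ⇒ ω_n = 1.046 rad/s, and ζ = 2.3/(2ω_n) = 1.1.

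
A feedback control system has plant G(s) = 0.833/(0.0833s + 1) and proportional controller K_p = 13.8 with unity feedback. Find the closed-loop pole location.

Closed loop: T(s) = K_p·G/(1+K_p·G) = 11.5/(0.0833s + 1 + 11.5), with pole at s = −(1 + 11.5)/0.0833 = −150.

s = -150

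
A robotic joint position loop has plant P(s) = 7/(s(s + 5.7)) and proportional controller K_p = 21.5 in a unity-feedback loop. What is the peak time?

Closed-loop characteristic equation: s² + 5.7s + 150.5 = 0, so ω_n = 12.27 rad/s and ζ = 5.7/(2·12.27) = 0.2323.
Damped frequency ω_d = ω_n√(1−ζ²) = 11.93 rad/s, so peak time T_p = π/ω_d = 0.263 s.

T_p = 0.263 s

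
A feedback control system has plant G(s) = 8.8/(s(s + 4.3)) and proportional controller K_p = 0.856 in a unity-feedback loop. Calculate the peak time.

T_p = 1.84 s

From 1 + K_pG(s) = 0: s² + 4.3s + 7.533 = 0 ⇒ ω_n = 2.745, ζ = 0.7834.
Damped frequency ω_d = ω_n√(1−ζ²) = 1.706 rad/s, so peak time T_p = π/ω_d = 1.84 s.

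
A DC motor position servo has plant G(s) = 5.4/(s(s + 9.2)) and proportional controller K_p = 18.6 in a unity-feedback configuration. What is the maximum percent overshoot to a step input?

From 1 + K_pG(s) = 0: s² + 9.2s + 100.4 = 0 ⇒ ω_n = 10.02, ζ = 0.459.
%OS = 100·exp(−πζ/√(1−ζ²)) = 100·exp(−π·0.459/√0.7893) = 19.7%.

19.7%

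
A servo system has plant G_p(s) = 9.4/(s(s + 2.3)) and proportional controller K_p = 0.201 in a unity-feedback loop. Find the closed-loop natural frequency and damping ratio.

ω_n = 1.37 rad/s, ζ = 0.837

The closed-loop denominator is s(s+2.3) + 0.201·9.4 = s² + 2.3s + 1.889.
Matching s² + 2ζω_n s + ω_n²: ω_n = √1.889 = 1.375 rad/s and 2ζω_n = 2.3, so ζ = 2.3/(2·1.375) = 0.837.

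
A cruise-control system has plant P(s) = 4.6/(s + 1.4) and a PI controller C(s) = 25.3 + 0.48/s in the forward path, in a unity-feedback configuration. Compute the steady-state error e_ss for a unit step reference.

The open loop C(s)P(s) has a pole at the origin (type 1), so the static position error constant is infinite and e_ss = 1/(1+∞) = 0.

0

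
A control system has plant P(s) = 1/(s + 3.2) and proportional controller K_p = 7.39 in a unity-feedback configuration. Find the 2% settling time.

Closed-loop transfer function: T(s) = K_p·P(s)/(1 + K_p·P(s)) = 7.39/(s + 3.2 + 7.39) = 7.39/(s + 10.59).
Time constant τ = 1/10.59 = 0.09443 s, so the 2% settling time is about 4τ = 0.378 s.

T_s ≈ 0.378 s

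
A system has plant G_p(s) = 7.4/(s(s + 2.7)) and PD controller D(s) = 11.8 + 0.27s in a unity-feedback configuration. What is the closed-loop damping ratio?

Forward path: (11.8 + 0.27s)·7.4/(s(s+2.7)). The closed-loop characteristic equation is s² + (2.7 + 7.4·0.27)s + 7.4·11.8 = 0.
That is s² + 4.698s + 87.32 = 0, so ω_n = 9.345 rad/s and ζ = 4.698/(2·9.345) = 0.2514.

ζ = 0.251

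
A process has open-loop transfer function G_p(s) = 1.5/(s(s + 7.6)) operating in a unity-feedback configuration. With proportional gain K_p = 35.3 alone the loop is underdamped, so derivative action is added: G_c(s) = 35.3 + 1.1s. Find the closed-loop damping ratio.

ζ = 0.636

Forward path: (35.3 + 1.1s)·1.5/(s(s+7.6)). The closed-loop characteristic equation is s² + (7.6 + 1.5·1.1)s + 1.5·35.3 = 0.
That is s² + 9.25s + 52.95 = 0, so ω_n = 7.277 rad/s and ζ = 9.25/(2·7.277) = 0.6356.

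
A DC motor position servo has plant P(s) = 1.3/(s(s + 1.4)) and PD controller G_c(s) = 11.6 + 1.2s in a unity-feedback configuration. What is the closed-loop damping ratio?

ζ = 0.381

Forward path: (11.6 + 1.2s)·1.3/(s(s+1.4)). The closed-loop characteristic equation is s² + (1.4 + 1.3·1.2)s + 1.3·11.6 = 0.
That is s² + 2.96s + 15.08 = 0, so ω_n = 3.883 rad/s and ζ = 2.96/(2·3.883) = 0.3811.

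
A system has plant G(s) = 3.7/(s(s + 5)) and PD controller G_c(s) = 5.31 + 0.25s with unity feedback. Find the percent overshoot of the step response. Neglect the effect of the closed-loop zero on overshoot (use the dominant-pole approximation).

5.94%

Forward path: (5.31 + 0.25s)·3.7/(s(s+5)). The closed-loop characteristic equation is s² + (5 + 3.7·0.25)s + 3.7·5.31 = 0.
That is s² + 5.925s + 19.65 = 0, so ω_n = 4.432 rad/s and ζ = 5.925/(2·4.432) = 0.6684.
%OS = 100·exp(−πζ/√(1−ζ²)) = 5.94%.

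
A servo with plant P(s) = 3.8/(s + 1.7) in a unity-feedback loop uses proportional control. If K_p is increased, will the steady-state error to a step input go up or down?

decrease

The position error constant K_pos = K_p·P(0) grows with K_p, and e_ss = 1/(1+K_pos) falls.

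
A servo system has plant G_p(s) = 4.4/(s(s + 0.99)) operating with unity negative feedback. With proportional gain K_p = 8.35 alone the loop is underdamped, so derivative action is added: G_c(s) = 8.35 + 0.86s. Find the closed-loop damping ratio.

Forward path: (8.35 + 0.86s)·4.4/(s(s+0.99)). The closed-loop characteristic equation is s² + (0.99 + 4.4·0.86)s + 4.4·8.35 = 0.
That is s² + 4.774s + 36.74 = 0, so ω_n = 6.061 rad/s and ζ = 4.774/(2·6.061) = 0.3938.

ζ = 0.394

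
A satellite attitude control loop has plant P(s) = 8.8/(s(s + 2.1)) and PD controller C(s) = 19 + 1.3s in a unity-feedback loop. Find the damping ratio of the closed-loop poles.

ζ = 0.524

Forward path: (19 + 1.3s)·8.8/(s(s+2.1)). The closed-loop characteristic equation is s² + (2.1 + 8.8·1.3)s + 8.8·19 = 0.
That is s² + 13.54s + 167.2 = 0, so ω_n = 12.93 rad/s and ζ = 13.54/(2·12.93) = 0.5236.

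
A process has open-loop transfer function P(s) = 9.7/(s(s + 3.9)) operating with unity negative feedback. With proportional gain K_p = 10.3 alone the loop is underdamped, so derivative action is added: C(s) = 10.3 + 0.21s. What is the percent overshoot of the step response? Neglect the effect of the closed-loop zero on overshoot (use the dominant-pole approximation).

Forward path: (10.3 + 0.21s)·9.7/(s(s+3.9)). The closed-loop characteristic equation is s² + (3.9 + 9.7·0.21)s + 9.7·10.3 = 0.
That is s² + 5.937s + 99.91 = 0, so ω_n = 9.995 rad/s and ζ = 5.937/(2·9.995) = 0.297.
%OS = 100·exp(−πζ/√(1−ζ²)) = 37.6%.

37.6%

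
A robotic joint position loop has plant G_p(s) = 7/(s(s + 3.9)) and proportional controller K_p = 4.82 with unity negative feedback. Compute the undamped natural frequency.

ω_n = 5.81 rad/s

1 + K_p·G_p(s) = 0 gives s² + 3.9s + 33.74 = 0.
Matching s² + 2ζω_n s + ω_n²: ω_n = √33.74 = 5.809 rad/s and 2ζω_n = 3.9, so ζ = 3.9/(2·5.809) = 0.336.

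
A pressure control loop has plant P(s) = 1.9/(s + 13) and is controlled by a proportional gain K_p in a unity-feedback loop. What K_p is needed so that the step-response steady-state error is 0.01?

The loop is type 0, so e_ss(step) = 1/(1 + K_pos) with K_pos = K_p·P(0).
P(0) = 0.1462. Require 1/(1 + K_p·0.1462) = 0.01, so 1 + 0.1462·K_p = 100.
K_p = (100 − 1)/0.1462 = 677.

K_p = 677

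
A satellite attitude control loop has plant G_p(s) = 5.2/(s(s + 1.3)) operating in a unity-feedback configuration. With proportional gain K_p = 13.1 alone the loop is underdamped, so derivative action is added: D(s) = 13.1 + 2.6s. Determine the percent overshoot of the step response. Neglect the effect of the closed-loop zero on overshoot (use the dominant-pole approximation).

Forward path: (13.1 + 2.6s)·5.2/(s(s+1.3)). The closed-loop characteristic equation is s² + (1.3 + 5.2·2.6)s + 5.2·13.1 = 0.
That is s² + 14.82s + 68.12 = 0, so ω_n = 8.253 rad/s and ζ = 14.82/(2·8.253) = 0.8978.
%OS = 100·exp(−πζ/√(1−ζ²)) = 0.165%.

0.165%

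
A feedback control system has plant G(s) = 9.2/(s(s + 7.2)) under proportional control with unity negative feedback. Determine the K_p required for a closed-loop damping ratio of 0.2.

K_p = 35.2

Closed-loop characteristic equation: s² + 7.2s + K_p·9.2 = 0.
So ω_n = √(9.2K_p) and 2ζω_n = 7.2, giving ζ = 7.2/(2√(9.2K_p)).
Setting ζ = 0.2: √(9.2K_p) = 7.2/(2·0.2) = 18, so K_p = 324/9.2 = 35.2.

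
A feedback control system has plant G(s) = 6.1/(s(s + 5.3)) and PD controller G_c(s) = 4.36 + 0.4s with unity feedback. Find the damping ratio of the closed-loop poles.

Forward path: (4.36 + 0.4s)·6.1/(s(s+5.3)). The closed-loop characteristic equation is s² + (5.3 + 6.1·0.4)s + 6.1·4.36 = 0.
That is s² + 7.74s + 26.6 = 0, so ω_n = 5.157 rad/s and ζ = 7.74/(2·5.157) = 0.7504.

ζ = 0.75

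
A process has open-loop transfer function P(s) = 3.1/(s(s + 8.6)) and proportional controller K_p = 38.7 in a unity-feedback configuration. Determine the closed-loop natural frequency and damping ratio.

With unity feedback the closed-loop characteristic equation is s² + 8.6s + 38.7·3.1 = s² + 8.6s + 120 = 0.
Matching s² + 2ζω_n s + ω_n²: ω_n = √120 = 10.95 rad/s and 2ζω_n = 8.6, so ζ = 8.6/(2·10.95) = 0.393.

ω_n = 11 rad/s, ζ = 0.393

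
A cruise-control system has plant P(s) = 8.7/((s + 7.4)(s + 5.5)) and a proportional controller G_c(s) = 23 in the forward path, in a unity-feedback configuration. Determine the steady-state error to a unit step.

The loop is type 0. Static position error constant K_pos = G_c(0)·P(0) = 23·0.2138 = 4.916.
Steady-state error to a unit step: e_ss = 1/(1+K_pos) = 1/5.916 = 0.169.

0.169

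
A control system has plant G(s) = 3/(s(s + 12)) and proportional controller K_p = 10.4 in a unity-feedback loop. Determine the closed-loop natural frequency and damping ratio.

1 + K_p·G(s) = 0 gives s² + 12s + 31.2 = 0.
So ω_n² = 31.2 ⇒ ω_n = 5.586 rad/s, and ζ = 12/(2ω_n) = 1.07.

ω_n = 5.59 rad/s, ζ = 1.07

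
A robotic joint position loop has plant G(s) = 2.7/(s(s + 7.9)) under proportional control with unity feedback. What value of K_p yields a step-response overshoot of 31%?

K_p = 47.4

From %OS = 100·exp(−πζ/√(1−ζ²)) = 31%, ζ = −ln(0.31)/√(π²+ln²(0.31)) = 0.3493.
Characteristic equation s² + 7.9s + 2.7K_p = 0 gives ζ = 7.9/(2√(2.7K_p)).
Setting ζ = 0.3493: √(2.7K_p) = 7.9/(2·0.3493) = 11.31, so K_p = 127.9/2.7 = 47.4.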